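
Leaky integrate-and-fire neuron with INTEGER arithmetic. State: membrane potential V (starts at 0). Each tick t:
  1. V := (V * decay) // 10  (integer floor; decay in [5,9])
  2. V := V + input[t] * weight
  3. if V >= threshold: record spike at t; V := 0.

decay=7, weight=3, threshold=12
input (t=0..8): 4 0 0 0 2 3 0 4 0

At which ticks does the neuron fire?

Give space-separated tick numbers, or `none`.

Answer: 0 5 7

Derivation:
t=0: input=4 -> V=0 FIRE
t=1: input=0 -> V=0
t=2: input=0 -> V=0
t=3: input=0 -> V=0
t=4: input=2 -> V=6
t=5: input=3 -> V=0 FIRE
t=6: input=0 -> V=0
t=7: input=4 -> V=0 FIRE
t=8: input=0 -> V=0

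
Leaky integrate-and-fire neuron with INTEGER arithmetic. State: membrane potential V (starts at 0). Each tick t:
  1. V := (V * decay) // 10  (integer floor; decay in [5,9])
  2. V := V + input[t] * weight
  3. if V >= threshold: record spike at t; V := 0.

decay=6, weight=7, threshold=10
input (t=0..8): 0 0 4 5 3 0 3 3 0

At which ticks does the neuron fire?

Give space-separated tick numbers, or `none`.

t=0: input=0 -> V=0
t=1: input=0 -> V=0
t=2: input=4 -> V=0 FIRE
t=3: input=5 -> V=0 FIRE
t=4: input=3 -> V=0 FIRE
t=5: input=0 -> V=0
t=6: input=3 -> V=0 FIRE
t=7: input=3 -> V=0 FIRE
t=8: input=0 -> V=0

Answer: 2 3 4 6 7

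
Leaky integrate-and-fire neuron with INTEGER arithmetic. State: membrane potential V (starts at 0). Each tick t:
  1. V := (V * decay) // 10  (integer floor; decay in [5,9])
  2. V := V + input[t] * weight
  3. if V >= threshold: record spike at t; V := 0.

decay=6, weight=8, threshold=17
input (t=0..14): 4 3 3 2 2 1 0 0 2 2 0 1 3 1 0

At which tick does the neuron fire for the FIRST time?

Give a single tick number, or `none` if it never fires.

Answer: 0

Derivation:
t=0: input=4 -> V=0 FIRE
t=1: input=3 -> V=0 FIRE
t=2: input=3 -> V=0 FIRE
t=3: input=2 -> V=16
t=4: input=2 -> V=0 FIRE
t=5: input=1 -> V=8
t=6: input=0 -> V=4
t=7: input=0 -> V=2
t=8: input=2 -> V=0 FIRE
t=9: input=2 -> V=16
t=10: input=0 -> V=9
t=11: input=1 -> V=13
t=12: input=3 -> V=0 FIRE
t=13: input=1 -> V=8
t=14: input=0 -> V=4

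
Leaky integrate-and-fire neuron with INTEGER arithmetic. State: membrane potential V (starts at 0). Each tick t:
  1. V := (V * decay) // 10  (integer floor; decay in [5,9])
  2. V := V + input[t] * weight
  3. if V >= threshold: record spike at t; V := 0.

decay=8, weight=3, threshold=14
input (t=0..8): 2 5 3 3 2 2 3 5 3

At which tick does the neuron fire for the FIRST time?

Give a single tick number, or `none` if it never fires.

t=0: input=2 -> V=6
t=1: input=5 -> V=0 FIRE
t=2: input=3 -> V=9
t=3: input=3 -> V=0 FIRE
t=4: input=2 -> V=6
t=5: input=2 -> V=10
t=6: input=3 -> V=0 FIRE
t=7: input=5 -> V=0 FIRE
t=8: input=3 -> V=9

Answer: 1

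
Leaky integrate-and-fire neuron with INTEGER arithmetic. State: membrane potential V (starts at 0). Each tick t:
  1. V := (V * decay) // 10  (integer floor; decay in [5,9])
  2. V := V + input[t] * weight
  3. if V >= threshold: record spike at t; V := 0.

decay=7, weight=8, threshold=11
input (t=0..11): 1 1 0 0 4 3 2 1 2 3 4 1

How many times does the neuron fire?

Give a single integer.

t=0: input=1 -> V=8
t=1: input=1 -> V=0 FIRE
t=2: input=0 -> V=0
t=3: input=0 -> V=0
t=4: input=4 -> V=0 FIRE
t=5: input=3 -> V=0 FIRE
t=6: input=2 -> V=0 FIRE
t=7: input=1 -> V=8
t=8: input=2 -> V=0 FIRE
t=9: input=3 -> V=0 FIRE
t=10: input=4 -> V=0 FIRE
t=11: input=1 -> V=8

Answer: 7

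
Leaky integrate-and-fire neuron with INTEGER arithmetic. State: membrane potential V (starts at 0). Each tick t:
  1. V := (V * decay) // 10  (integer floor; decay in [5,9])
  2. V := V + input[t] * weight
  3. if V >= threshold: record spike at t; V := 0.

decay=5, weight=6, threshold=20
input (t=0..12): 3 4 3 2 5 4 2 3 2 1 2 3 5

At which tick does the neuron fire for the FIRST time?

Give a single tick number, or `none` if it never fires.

t=0: input=3 -> V=18
t=1: input=4 -> V=0 FIRE
t=2: input=3 -> V=18
t=3: input=2 -> V=0 FIRE
t=4: input=5 -> V=0 FIRE
t=5: input=4 -> V=0 FIRE
t=6: input=2 -> V=12
t=7: input=3 -> V=0 FIRE
t=8: input=2 -> V=12
t=9: input=1 -> V=12
t=10: input=2 -> V=18
t=11: input=3 -> V=0 FIRE
t=12: input=5 -> V=0 FIRE

Answer: 1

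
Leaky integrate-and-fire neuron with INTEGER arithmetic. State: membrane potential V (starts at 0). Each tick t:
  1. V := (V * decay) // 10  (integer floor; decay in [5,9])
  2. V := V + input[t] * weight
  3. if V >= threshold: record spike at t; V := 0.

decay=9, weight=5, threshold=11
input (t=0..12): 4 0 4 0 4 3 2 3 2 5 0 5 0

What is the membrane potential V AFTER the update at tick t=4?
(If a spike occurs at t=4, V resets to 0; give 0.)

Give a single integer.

Answer: 0

Derivation:
t=0: input=4 -> V=0 FIRE
t=1: input=0 -> V=0
t=2: input=4 -> V=0 FIRE
t=3: input=0 -> V=0
t=4: input=4 -> V=0 FIRE
t=5: input=3 -> V=0 FIRE
t=6: input=2 -> V=10
t=7: input=3 -> V=0 FIRE
t=8: input=2 -> V=10
t=9: input=5 -> V=0 FIRE
t=10: input=0 -> V=0
t=11: input=5 -> V=0 FIRE
t=12: input=0 -> V=0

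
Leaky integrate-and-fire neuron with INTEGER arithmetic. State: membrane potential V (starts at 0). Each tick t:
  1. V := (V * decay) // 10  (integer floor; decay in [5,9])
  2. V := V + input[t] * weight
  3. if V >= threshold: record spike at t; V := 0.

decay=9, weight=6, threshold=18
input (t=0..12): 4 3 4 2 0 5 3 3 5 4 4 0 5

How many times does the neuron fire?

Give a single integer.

Answer: 10

Derivation:
t=0: input=4 -> V=0 FIRE
t=1: input=3 -> V=0 FIRE
t=2: input=4 -> V=0 FIRE
t=3: input=2 -> V=12
t=4: input=0 -> V=10
t=5: input=5 -> V=0 FIRE
t=6: input=3 -> V=0 FIRE
t=7: input=3 -> V=0 FIRE
t=8: input=5 -> V=0 FIRE
t=9: input=4 -> V=0 FIRE
t=10: input=4 -> V=0 FIRE
t=11: input=0 -> V=0
t=12: input=5 -> V=0 FIRE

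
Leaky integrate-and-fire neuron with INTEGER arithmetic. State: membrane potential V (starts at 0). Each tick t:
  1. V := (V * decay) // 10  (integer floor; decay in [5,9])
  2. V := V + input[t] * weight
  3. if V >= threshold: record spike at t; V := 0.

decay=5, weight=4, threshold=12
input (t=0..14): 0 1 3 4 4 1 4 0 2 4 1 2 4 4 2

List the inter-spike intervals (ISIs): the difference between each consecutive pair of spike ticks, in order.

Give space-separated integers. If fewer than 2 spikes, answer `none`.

t=0: input=0 -> V=0
t=1: input=1 -> V=4
t=2: input=3 -> V=0 FIRE
t=3: input=4 -> V=0 FIRE
t=4: input=4 -> V=0 FIRE
t=5: input=1 -> V=4
t=6: input=4 -> V=0 FIRE
t=7: input=0 -> V=0
t=8: input=2 -> V=8
t=9: input=4 -> V=0 FIRE
t=10: input=1 -> V=4
t=11: input=2 -> V=10
t=12: input=4 -> V=0 FIRE
t=13: input=4 -> V=0 FIRE
t=14: input=2 -> V=8

Answer: 1 1 2 3 3 1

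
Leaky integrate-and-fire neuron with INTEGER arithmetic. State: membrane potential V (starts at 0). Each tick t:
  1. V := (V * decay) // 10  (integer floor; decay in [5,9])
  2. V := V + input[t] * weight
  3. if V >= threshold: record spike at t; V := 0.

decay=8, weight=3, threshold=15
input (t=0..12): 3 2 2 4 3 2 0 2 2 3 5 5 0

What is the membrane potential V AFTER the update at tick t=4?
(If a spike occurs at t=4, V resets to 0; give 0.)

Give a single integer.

Answer: 0

Derivation:
t=0: input=3 -> V=9
t=1: input=2 -> V=13
t=2: input=2 -> V=0 FIRE
t=3: input=4 -> V=12
t=4: input=3 -> V=0 FIRE
t=5: input=2 -> V=6
t=6: input=0 -> V=4
t=7: input=2 -> V=9
t=8: input=2 -> V=13
t=9: input=3 -> V=0 FIRE
t=10: input=5 -> V=0 FIRE
t=11: input=5 -> V=0 FIRE
t=12: input=0 -> V=0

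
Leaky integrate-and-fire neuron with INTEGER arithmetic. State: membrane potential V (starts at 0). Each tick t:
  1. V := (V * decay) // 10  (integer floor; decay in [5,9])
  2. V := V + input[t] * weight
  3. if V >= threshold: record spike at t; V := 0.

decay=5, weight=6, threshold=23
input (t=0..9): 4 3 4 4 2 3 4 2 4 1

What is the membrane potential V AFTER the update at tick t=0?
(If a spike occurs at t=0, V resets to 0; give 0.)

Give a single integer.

t=0: input=4 -> V=0 FIRE
t=1: input=3 -> V=18
t=2: input=4 -> V=0 FIRE
t=3: input=4 -> V=0 FIRE
t=4: input=2 -> V=12
t=5: input=3 -> V=0 FIRE
t=6: input=4 -> V=0 FIRE
t=7: input=2 -> V=12
t=8: input=4 -> V=0 FIRE
t=9: input=1 -> V=6

Answer: 0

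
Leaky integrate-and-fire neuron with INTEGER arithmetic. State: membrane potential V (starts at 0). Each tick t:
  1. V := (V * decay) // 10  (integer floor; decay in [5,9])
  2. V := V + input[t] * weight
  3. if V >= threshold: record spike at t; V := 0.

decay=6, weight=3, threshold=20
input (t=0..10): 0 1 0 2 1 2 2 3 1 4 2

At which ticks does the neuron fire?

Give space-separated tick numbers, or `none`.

t=0: input=0 -> V=0
t=1: input=1 -> V=3
t=2: input=0 -> V=1
t=3: input=2 -> V=6
t=4: input=1 -> V=6
t=5: input=2 -> V=9
t=6: input=2 -> V=11
t=7: input=3 -> V=15
t=8: input=1 -> V=12
t=9: input=4 -> V=19
t=10: input=2 -> V=17

Answer: none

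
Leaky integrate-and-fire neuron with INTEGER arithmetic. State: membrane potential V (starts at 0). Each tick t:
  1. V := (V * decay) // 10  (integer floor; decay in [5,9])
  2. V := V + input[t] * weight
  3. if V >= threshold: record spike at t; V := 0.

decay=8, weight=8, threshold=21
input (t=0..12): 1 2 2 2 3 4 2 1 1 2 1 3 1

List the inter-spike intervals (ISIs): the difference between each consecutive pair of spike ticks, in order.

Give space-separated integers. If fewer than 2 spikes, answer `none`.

Answer: 2 1 1 3 3

Derivation:
t=0: input=1 -> V=8
t=1: input=2 -> V=0 FIRE
t=2: input=2 -> V=16
t=3: input=2 -> V=0 FIRE
t=4: input=3 -> V=0 FIRE
t=5: input=4 -> V=0 FIRE
t=6: input=2 -> V=16
t=7: input=1 -> V=20
t=8: input=1 -> V=0 FIRE
t=9: input=2 -> V=16
t=10: input=1 -> V=20
t=11: input=3 -> V=0 FIRE
t=12: input=1 -> V=8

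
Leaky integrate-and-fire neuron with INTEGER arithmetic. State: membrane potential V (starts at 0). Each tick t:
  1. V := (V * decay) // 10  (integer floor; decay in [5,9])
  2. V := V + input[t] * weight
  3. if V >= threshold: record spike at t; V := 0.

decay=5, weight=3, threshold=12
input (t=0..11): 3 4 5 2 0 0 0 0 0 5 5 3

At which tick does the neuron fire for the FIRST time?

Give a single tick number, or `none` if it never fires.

t=0: input=3 -> V=9
t=1: input=4 -> V=0 FIRE
t=2: input=5 -> V=0 FIRE
t=3: input=2 -> V=6
t=4: input=0 -> V=3
t=5: input=0 -> V=1
t=6: input=0 -> V=0
t=7: input=0 -> V=0
t=8: input=0 -> V=0
t=9: input=5 -> V=0 FIRE
t=10: input=5 -> V=0 FIRE
t=11: input=3 -> V=9

Answer: 1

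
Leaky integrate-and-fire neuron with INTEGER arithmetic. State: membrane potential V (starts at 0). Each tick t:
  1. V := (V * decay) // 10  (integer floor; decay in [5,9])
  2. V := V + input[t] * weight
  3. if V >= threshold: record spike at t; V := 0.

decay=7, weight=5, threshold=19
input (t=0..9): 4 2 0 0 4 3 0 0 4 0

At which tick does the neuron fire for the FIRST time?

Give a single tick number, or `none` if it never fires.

t=0: input=4 -> V=0 FIRE
t=1: input=2 -> V=10
t=2: input=0 -> V=7
t=3: input=0 -> V=4
t=4: input=4 -> V=0 FIRE
t=5: input=3 -> V=15
t=6: input=0 -> V=10
t=7: input=0 -> V=7
t=8: input=4 -> V=0 FIRE
t=9: input=0 -> V=0

Answer: 0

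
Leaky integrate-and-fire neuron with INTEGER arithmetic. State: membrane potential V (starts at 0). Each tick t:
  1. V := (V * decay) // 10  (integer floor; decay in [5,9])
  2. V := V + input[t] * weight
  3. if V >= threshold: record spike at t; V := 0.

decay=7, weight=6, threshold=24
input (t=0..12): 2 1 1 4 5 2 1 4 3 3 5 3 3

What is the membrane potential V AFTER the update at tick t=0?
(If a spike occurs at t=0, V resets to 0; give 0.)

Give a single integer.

Answer: 12

Derivation:
t=0: input=2 -> V=12
t=1: input=1 -> V=14
t=2: input=1 -> V=15
t=3: input=4 -> V=0 FIRE
t=4: input=5 -> V=0 FIRE
t=5: input=2 -> V=12
t=6: input=1 -> V=14
t=7: input=4 -> V=0 FIRE
t=8: input=3 -> V=18
t=9: input=3 -> V=0 FIRE
t=10: input=5 -> V=0 FIRE
t=11: input=3 -> V=18
t=12: input=3 -> V=0 FIRE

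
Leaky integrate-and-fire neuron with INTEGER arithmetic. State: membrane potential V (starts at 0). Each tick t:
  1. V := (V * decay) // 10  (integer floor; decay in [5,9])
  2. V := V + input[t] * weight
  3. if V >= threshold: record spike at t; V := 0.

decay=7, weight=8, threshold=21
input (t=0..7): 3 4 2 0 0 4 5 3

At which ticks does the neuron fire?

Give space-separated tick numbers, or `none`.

Answer: 0 1 5 6 7

Derivation:
t=0: input=3 -> V=0 FIRE
t=1: input=4 -> V=0 FIRE
t=2: input=2 -> V=16
t=3: input=0 -> V=11
t=4: input=0 -> V=7
t=5: input=4 -> V=0 FIRE
t=6: input=5 -> V=0 FIRE
t=7: input=3 -> V=0 FIRE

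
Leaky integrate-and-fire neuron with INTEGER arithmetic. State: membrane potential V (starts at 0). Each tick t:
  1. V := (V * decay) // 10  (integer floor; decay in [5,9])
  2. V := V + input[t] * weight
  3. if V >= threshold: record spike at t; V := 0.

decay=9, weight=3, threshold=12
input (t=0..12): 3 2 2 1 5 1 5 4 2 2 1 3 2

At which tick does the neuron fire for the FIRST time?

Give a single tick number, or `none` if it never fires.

t=0: input=3 -> V=9
t=1: input=2 -> V=0 FIRE
t=2: input=2 -> V=6
t=3: input=1 -> V=8
t=4: input=5 -> V=0 FIRE
t=5: input=1 -> V=3
t=6: input=5 -> V=0 FIRE
t=7: input=4 -> V=0 FIRE
t=8: input=2 -> V=6
t=9: input=2 -> V=11
t=10: input=1 -> V=0 FIRE
t=11: input=3 -> V=9
t=12: input=2 -> V=0 FIRE

Answer: 1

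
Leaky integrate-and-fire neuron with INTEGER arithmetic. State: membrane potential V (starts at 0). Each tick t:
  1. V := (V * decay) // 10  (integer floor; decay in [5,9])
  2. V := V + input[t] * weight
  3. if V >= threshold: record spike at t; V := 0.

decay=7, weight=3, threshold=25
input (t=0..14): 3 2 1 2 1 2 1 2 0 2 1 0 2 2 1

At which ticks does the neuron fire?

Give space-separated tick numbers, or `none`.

Answer: none

Derivation:
t=0: input=3 -> V=9
t=1: input=2 -> V=12
t=2: input=1 -> V=11
t=3: input=2 -> V=13
t=4: input=1 -> V=12
t=5: input=2 -> V=14
t=6: input=1 -> V=12
t=7: input=2 -> V=14
t=8: input=0 -> V=9
t=9: input=2 -> V=12
t=10: input=1 -> V=11
t=11: input=0 -> V=7
t=12: input=2 -> V=10
t=13: input=2 -> V=13
t=14: input=1 -> V=12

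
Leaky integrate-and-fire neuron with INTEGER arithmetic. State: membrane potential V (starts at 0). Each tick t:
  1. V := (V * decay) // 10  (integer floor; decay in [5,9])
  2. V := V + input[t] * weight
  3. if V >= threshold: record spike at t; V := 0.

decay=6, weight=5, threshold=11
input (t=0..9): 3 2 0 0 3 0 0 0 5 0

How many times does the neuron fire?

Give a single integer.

t=0: input=3 -> V=0 FIRE
t=1: input=2 -> V=10
t=2: input=0 -> V=6
t=3: input=0 -> V=3
t=4: input=3 -> V=0 FIRE
t=5: input=0 -> V=0
t=6: input=0 -> V=0
t=7: input=0 -> V=0
t=8: input=5 -> V=0 FIRE
t=9: input=0 -> V=0

Answer: 3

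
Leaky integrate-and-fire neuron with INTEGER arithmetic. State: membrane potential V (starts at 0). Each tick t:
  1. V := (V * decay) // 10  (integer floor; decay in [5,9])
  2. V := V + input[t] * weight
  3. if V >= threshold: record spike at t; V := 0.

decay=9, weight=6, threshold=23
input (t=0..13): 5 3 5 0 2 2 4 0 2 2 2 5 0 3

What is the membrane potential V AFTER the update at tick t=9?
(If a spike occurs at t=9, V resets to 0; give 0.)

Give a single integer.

t=0: input=5 -> V=0 FIRE
t=1: input=3 -> V=18
t=2: input=5 -> V=0 FIRE
t=3: input=0 -> V=0
t=4: input=2 -> V=12
t=5: input=2 -> V=22
t=6: input=4 -> V=0 FIRE
t=7: input=0 -> V=0
t=8: input=2 -> V=12
t=9: input=2 -> V=22
t=10: input=2 -> V=0 FIRE
t=11: input=5 -> V=0 FIRE
t=12: input=0 -> V=0
t=13: input=3 -> V=18

Answer: 22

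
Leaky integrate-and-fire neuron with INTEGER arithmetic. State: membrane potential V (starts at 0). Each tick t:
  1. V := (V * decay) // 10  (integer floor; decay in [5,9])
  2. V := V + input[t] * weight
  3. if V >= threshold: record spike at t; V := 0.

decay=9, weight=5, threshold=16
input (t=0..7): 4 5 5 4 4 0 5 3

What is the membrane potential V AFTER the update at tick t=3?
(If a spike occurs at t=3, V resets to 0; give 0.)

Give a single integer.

Answer: 0

Derivation:
t=0: input=4 -> V=0 FIRE
t=1: input=5 -> V=0 FIRE
t=2: input=5 -> V=0 FIRE
t=3: input=4 -> V=0 FIRE
t=4: input=4 -> V=0 FIRE
t=5: input=0 -> V=0
t=6: input=5 -> V=0 FIRE
t=7: input=3 -> V=15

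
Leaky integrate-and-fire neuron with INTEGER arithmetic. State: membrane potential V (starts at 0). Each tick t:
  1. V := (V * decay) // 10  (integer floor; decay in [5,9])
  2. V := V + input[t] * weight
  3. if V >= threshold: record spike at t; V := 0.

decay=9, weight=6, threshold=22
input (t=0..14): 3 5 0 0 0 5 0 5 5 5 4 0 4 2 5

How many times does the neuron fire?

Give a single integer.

Answer: 8

Derivation:
t=0: input=3 -> V=18
t=1: input=5 -> V=0 FIRE
t=2: input=0 -> V=0
t=3: input=0 -> V=0
t=4: input=0 -> V=0
t=5: input=5 -> V=0 FIRE
t=6: input=0 -> V=0
t=7: input=5 -> V=0 FIRE
t=8: input=5 -> V=0 FIRE
t=9: input=5 -> V=0 FIRE
t=10: input=4 -> V=0 FIRE
t=11: input=0 -> V=0
t=12: input=4 -> V=0 FIRE
t=13: input=2 -> V=12
t=14: input=5 -> V=0 FIRE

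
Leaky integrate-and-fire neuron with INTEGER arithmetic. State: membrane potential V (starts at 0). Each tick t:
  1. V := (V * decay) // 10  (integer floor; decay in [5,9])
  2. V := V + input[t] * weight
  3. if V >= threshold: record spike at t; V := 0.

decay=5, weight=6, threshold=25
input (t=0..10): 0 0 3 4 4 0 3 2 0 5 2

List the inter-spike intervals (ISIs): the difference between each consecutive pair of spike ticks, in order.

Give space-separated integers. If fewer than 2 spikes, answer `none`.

Answer: 6

Derivation:
t=0: input=0 -> V=0
t=1: input=0 -> V=0
t=2: input=3 -> V=18
t=3: input=4 -> V=0 FIRE
t=4: input=4 -> V=24
t=5: input=0 -> V=12
t=6: input=3 -> V=24
t=7: input=2 -> V=24
t=8: input=0 -> V=12
t=9: input=5 -> V=0 FIRE
t=10: input=2 -> V=12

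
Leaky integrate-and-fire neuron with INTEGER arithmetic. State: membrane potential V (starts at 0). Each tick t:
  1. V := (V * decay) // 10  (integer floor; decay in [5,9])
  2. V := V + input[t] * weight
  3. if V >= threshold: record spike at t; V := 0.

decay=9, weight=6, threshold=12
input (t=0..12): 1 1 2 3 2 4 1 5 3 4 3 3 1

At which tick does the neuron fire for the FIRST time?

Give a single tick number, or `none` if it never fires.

Answer: 2

Derivation:
t=0: input=1 -> V=6
t=1: input=1 -> V=11
t=2: input=2 -> V=0 FIRE
t=3: input=3 -> V=0 FIRE
t=4: input=2 -> V=0 FIRE
t=5: input=4 -> V=0 FIRE
t=6: input=1 -> V=6
t=7: input=5 -> V=0 FIRE
t=8: input=3 -> V=0 FIRE
t=9: input=4 -> V=0 FIRE
t=10: input=3 -> V=0 FIRE
t=11: input=3 -> V=0 FIRE
t=12: input=1 -> V=6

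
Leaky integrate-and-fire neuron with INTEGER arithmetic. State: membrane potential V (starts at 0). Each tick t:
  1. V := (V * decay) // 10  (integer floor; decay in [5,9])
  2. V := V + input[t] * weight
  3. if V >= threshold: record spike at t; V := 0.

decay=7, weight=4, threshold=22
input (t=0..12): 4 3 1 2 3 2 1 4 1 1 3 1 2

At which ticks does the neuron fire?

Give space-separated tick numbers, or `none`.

Answer: 1 7

Derivation:
t=0: input=4 -> V=16
t=1: input=3 -> V=0 FIRE
t=2: input=1 -> V=4
t=3: input=2 -> V=10
t=4: input=3 -> V=19
t=5: input=2 -> V=21
t=6: input=1 -> V=18
t=7: input=4 -> V=0 FIRE
t=8: input=1 -> V=4
t=9: input=1 -> V=6
t=10: input=3 -> V=16
t=11: input=1 -> V=15
t=12: input=2 -> V=18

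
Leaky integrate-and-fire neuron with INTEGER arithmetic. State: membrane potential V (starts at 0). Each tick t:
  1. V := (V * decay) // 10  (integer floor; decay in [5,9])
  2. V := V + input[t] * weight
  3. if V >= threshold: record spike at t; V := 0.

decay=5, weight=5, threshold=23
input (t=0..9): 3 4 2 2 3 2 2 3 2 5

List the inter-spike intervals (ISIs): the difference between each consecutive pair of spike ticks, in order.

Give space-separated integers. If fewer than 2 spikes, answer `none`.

Answer: 6 2

Derivation:
t=0: input=3 -> V=15
t=1: input=4 -> V=0 FIRE
t=2: input=2 -> V=10
t=3: input=2 -> V=15
t=4: input=3 -> V=22
t=5: input=2 -> V=21
t=6: input=2 -> V=20
t=7: input=3 -> V=0 FIRE
t=8: input=2 -> V=10
t=9: input=5 -> V=0 FIRE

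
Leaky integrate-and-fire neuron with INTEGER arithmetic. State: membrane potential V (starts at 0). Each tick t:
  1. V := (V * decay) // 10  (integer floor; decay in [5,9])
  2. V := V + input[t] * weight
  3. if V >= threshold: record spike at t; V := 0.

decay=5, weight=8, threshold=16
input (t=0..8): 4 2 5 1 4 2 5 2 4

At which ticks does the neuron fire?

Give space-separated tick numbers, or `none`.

t=0: input=4 -> V=0 FIRE
t=1: input=2 -> V=0 FIRE
t=2: input=5 -> V=0 FIRE
t=3: input=1 -> V=8
t=4: input=4 -> V=0 FIRE
t=5: input=2 -> V=0 FIRE
t=6: input=5 -> V=0 FIRE
t=7: input=2 -> V=0 FIRE
t=8: input=4 -> V=0 FIRE

Answer: 0 1 2 4 5 6 7 8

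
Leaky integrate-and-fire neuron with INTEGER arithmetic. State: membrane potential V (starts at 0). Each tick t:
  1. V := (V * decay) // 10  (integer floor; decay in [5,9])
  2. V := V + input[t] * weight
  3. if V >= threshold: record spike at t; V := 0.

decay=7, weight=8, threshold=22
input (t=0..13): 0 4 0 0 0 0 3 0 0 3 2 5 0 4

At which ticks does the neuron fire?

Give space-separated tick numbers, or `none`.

t=0: input=0 -> V=0
t=1: input=4 -> V=0 FIRE
t=2: input=0 -> V=0
t=3: input=0 -> V=0
t=4: input=0 -> V=0
t=5: input=0 -> V=0
t=6: input=3 -> V=0 FIRE
t=7: input=0 -> V=0
t=8: input=0 -> V=0
t=9: input=3 -> V=0 FIRE
t=10: input=2 -> V=16
t=11: input=5 -> V=0 FIRE
t=12: input=0 -> V=0
t=13: input=4 -> V=0 FIRE

Answer: 1 6 9 11 13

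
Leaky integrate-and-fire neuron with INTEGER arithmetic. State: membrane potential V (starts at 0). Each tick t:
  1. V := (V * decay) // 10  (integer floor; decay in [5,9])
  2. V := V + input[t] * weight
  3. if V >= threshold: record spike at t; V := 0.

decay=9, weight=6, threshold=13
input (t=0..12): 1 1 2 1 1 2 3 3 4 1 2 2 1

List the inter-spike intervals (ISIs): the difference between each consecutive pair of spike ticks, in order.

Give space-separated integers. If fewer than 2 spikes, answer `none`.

Answer: 3 1 1 1 2 2

Derivation:
t=0: input=1 -> V=6
t=1: input=1 -> V=11
t=2: input=2 -> V=0 FIRE
t=3: input=1 -> V=6
t=4: input=1 -> V=11
t=5: input=2 -> V=0 FIRE
t=6: input=3 -> V=0 FIRE
t=7: input=3 -> V=0 FIRE
t=8: input=4 -> V=0 FIRE
t=9: input=1 -> V=6
t=10: input=2 -> V=0 FIRE
t=11: input=2 -> V=12
t=12: input=1 -> V=0 FIRE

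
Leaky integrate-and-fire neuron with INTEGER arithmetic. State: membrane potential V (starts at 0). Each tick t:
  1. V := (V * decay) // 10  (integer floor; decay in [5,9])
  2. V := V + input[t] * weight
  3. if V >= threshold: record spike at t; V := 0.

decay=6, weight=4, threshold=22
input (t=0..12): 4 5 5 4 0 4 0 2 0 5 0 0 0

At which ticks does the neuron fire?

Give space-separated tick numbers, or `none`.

Answer: 1 3 9

Derivation:
t=0: input=4 -> V=16
t=1: input=5 -> V=0 FIRE
t=2: input=5 -> V=20
t=3: input=4 -> V=0 FIRE
t=4: input=0 -> V=0
t=5: input=4 -> V=16
t=6: input=0 -> V=9
t=7: input=2 -> V=13
t=8: input=0 -> V=7
t=9: input=5 -> V=0 FIRE
t=10: input=0 -> V=0
t=11: input=0 -> V=0
t=12: input=0 -> V=0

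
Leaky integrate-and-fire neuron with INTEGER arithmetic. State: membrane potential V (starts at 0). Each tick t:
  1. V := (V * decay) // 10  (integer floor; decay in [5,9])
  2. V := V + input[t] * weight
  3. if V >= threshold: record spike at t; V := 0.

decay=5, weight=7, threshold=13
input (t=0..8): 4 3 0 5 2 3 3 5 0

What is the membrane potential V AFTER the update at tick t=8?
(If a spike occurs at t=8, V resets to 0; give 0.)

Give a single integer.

t=0: input=4 -> V=0 FIRE
t=1: input=3 -> V=0 FIRE
t=2: input=0 -> V=0
t=3: input=5 -> V=0 FIRE
t=4: input=2 -> V=0 FIRE
t=5: input=3 -> V=0 FIRE
t=6: input=3 -> V=0 FIRE
t=7: input=5 -> V=0 FIRE
t=8: input=0 -> V=0

Answer: 0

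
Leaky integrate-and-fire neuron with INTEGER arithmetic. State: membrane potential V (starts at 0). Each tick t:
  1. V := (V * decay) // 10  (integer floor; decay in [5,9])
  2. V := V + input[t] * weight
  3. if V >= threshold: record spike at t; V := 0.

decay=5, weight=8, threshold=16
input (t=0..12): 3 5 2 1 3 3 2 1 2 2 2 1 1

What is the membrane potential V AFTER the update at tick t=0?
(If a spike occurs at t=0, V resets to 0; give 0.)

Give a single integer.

Answer: 0

Derivation:
t=0: input=3 -> V=0 FIRE
t=1: input=5 -> V=0 FIRE
t=2: input=2 -> V=0 FIRE
t=3: input=1 -> V=8
t=4: input=3 -> V=0 FIRE
t=5: input=3 -> V=0 FIRE
t=6: input=2 -> V=0 FIRE
t=7: input=1 -> V=8
t=8: input=2 -> V=0 FIRE
t=9: input=2 -> V=0 FIRE
t=10: input=2 -> V=0 FIRE
t=11: input=1 -> V=8
t=12: input=1 -> V=12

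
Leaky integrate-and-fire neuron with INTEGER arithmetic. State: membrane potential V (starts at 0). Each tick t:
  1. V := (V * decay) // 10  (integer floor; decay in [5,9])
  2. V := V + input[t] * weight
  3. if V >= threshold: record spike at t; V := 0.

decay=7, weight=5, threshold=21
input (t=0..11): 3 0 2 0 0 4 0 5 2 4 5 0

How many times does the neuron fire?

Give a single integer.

Answer: 4

Derivation:
t=0: input=3 -> V=15
t=1: input=0 -> V=10
t=2: input=2 -> V=17
t=3: input=0 -> V=11
t=4: input=0 -> V=7
t=5: input=4 -> V=0 FIRE
t=6: input=0 -> V=0
t=7: input=5 -> V=0 FIRE
t=8: input=2 -> V=10
t=9: input=4 -> V=0 FIRE
t=10: input=5 -> V=0 FIRE
t=11: input=0 -> V=0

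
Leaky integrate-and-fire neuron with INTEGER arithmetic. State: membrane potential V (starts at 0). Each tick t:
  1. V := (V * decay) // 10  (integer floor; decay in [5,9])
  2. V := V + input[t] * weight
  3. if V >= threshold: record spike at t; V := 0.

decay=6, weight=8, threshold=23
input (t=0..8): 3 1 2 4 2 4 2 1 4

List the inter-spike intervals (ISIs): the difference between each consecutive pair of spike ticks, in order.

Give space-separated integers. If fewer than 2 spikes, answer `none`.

Answer: 3 2 3

Derivation:
t=0: input=3 -> V=0 FIRE
t=1: input=1 -> V=8
t=2: input=2 -> V=20
t=3: input=4 -> V=0 FIRE
t=4: input=2 -> V=16
t=5: input=4 -> V=0 FIRE
t=6: input=2 -> V=16
t=7: input=1 -> V=17
t=8: input=4 -> V=0 FIRE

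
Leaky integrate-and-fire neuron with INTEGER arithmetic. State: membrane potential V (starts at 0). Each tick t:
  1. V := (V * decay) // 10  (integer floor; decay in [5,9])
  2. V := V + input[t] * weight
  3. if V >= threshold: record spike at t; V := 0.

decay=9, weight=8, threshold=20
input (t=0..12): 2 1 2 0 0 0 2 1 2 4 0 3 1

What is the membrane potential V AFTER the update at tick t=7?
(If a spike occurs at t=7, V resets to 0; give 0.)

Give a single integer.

t=0: input=2 -> V=16
t=1: input=1 -> V=0 FIRE
t=2: input=2 -> V=16
t=3: input=0 -> V=14
t=4: input=0 -> V=12
t=5: input=0 -> V=10
t=6: input=2 -> V=0 FIRE
t=7: input=1 -> V=8
t=8: input=2 -> V=0 FIRE
t=9: input=4 -> V=0 FIRE
t=10: input=0 -> V=0
t=11: input=3 -> V=0 FIRE
t=12: input=1 -> V=8

Answer: 8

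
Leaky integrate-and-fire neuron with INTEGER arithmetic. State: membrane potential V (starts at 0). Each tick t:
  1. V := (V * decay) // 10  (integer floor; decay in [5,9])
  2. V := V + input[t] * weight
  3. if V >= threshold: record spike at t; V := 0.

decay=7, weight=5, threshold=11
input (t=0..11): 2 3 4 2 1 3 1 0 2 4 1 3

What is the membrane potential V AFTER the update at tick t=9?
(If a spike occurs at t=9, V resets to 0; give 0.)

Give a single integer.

Answer: 0

Derivation:
t=0: input=2 -> V=10
t=1: input=3 -> V=0 FIRE
t=2: input=4 -> V=0 FIRE
t=3: input=2 -> V=10
t=4: input=1 -> V=0 FIRE
t=5: input=3 -> V=0 FIRE
t=6: input=1 -> V=5
t=7: input=0 -> V=3
t=8: input=2 -> V=0 FIRE
t=9: input=4 -> V=0 FIRE
t=10: input=1 -> V=5
t=11: input=3 -> V=0 FIRE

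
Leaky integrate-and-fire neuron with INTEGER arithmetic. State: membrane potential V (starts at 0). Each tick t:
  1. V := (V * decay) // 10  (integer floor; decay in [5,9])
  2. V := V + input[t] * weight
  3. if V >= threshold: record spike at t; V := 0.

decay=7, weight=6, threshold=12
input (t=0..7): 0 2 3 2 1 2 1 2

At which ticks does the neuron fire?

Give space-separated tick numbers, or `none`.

t=0: input=0 -> V=0
t=1: input=2 -> V=0 FIRE
t=2: input=3 -> V=0 FIRE
t=3: input=2 -> V=0 FIRE
t=4: input=1 -> V=6
t=5: input=2 -> V=0 FIRE
t=6: input=1 -> V=6
t=7: input=2 -> V=0 FIRE

Answer: 1 2 3 5 7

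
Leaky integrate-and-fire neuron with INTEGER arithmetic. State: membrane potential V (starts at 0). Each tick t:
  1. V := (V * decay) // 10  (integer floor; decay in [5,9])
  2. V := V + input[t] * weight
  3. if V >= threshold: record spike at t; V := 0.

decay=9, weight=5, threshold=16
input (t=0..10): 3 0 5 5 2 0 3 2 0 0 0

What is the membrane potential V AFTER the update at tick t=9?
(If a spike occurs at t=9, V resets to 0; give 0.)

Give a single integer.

t=0: input=3 -> V=15
t=1: input=0 -> V=13
t=2: input=5 -> V=0 FIRE
t=3: input=5 -> V=0 FIRE
t=4: input=2 -> V=10
t=5: input=0 -> V=9
t=6: input=3 -> V=0 FIRE
t=7: input=2 -> V=10
t=8: input=0 -> V=9
t=9: input=0 -> V=8
t=10: input=0 -> V=7

Answer: 8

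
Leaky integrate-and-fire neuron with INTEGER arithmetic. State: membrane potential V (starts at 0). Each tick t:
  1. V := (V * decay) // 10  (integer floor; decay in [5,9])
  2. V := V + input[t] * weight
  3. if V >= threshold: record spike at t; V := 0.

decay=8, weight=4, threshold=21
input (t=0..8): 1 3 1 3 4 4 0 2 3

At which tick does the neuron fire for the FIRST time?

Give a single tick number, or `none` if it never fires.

Answer: 3

Derivation:
t=0: input=1 -> V=4
t=1: input=3 -> V=15
t=2: input=1 -> V=16
t=3: input=3 -> V=0 FIRE
t=4: input=4 -> V=16
t=5: input=4 -> V=0 FIRE
t=6: input=0 -> V=0
t=7: input=2 -> V=8
t=8: input=3 -> V=18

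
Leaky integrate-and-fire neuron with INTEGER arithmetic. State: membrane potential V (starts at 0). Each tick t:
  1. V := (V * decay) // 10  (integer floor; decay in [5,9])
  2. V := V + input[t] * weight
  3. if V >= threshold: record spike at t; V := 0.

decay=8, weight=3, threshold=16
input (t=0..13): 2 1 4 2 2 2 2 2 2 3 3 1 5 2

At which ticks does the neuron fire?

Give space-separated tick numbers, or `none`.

Answer: 2 6 9 12

Derivation:
t=0: input=2 -> V=6
t=1: input=1 -> V=7
t=2: input=4 -> V=0 FIRE
t=3: input=2 -> V=6
t=4: input=2 -> V=10
t=5: input=2 -> V=14
t=6: input=2 -> V=0 FIRE
t=7: input=2 -> V=6
t=8: input=2 -> V=10
t=9: input=3 -> V=0 FIRE
t=10: input=3 -> V=9
t=11: input=1 -> V=10
t=12: input=5 -> V=0 FIRE
t=13: input=2 -> V=6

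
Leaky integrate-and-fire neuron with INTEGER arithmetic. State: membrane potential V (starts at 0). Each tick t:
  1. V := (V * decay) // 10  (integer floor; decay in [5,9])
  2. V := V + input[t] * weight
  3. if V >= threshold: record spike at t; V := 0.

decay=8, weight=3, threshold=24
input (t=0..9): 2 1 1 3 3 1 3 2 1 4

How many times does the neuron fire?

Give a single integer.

t=0: input=2 -> V=6
t=1: input=1 -> V=7
t=2: input=1 -> V=8
t=3: input=3 -> V=15
t=4: input=3 -> V=21
t=5: input=1 -> V=19
t=6: input=3 -> V=0 FIRE
t=7: input=2 -> V=6
t=8: input=1 -> V=7
t=9: input=4 -> V=17

Answer: 1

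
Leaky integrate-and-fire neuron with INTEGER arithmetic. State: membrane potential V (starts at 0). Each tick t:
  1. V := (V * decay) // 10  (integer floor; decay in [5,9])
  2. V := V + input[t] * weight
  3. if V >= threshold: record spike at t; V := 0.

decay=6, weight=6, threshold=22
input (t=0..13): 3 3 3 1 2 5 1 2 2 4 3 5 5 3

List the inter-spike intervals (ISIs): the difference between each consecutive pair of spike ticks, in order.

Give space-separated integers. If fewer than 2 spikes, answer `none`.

Answer: 4 4 2 1

Derivation:
t=0: input=3 -> V=18
t=1: input=3 -> V=0 FIRE
t=2: input=3 -> V=18
t=3: input=1 -> V=16
t=4: input=2 -> V=21
t=5: input=5 -> V=0 FIRE
t=6: input=1 -> V=6
t=7: input=2 -> V=15
t=8: input=2 -> V=21
t=9: input=4 -> V=0 FIRE
t=10: input=3 -> V=18
t=11: input=5 -> V=0 FIRE
t=12: input=5 -> V=0 FIRE
t=13: input=3 -> V=18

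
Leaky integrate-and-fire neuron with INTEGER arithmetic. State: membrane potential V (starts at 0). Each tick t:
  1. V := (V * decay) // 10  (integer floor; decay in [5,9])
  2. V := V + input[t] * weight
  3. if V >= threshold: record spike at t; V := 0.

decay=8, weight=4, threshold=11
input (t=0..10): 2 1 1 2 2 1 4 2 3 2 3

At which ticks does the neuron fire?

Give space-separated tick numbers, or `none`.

Answer: 2 4 6 8 10

Derivation:
t=0: input=2 -> V=8
t=1: input=1 -> V=10
t=2: input=1 -> V=0 FIRE
t=3: input=2 -> V=8
t=4: input=2 -> V=0 FIRE
t=5: input=1 -> V=4
t=6: input=4 -> V=0 FIRE
t=7: input=2 -> V=8
t=8: input=3 -> V=0 FIRE
t=9: input=2 -> V=8
t=10: input=3 -> V=0 FIRE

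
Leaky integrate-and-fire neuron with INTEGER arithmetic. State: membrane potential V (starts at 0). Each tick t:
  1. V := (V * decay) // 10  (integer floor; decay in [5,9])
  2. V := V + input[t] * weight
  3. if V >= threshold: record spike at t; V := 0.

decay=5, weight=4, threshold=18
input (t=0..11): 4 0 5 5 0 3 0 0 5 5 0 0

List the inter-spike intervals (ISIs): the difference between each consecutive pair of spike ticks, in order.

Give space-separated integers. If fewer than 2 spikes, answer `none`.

Answer: 1 5 1

Derivation:
t=0: input=4 -> V=16
t=1: input=0 -> V=8
t=2: input=5 -> V=0 FIRE
t=3: input=5 -> V=0 FIRE
t=4: input=0 -> V=0
t=5: input=3 -> V=12
t=6: input=0 -> V=6
t=7: input=0 -> V=3
t=8: input=5 -> V=0 FIRE
t=9: input=5 -> V=0 FIRE
t=10: input=0 -> V=0
t=11: input=0 -> V=0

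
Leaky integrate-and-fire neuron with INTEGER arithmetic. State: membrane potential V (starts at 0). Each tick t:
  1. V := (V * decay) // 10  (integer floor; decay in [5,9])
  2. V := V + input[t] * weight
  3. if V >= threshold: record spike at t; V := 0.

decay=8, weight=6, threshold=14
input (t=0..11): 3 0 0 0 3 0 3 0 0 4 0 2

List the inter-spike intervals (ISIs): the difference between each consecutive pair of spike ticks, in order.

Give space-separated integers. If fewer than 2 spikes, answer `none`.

Answer: 4 2 3

Derivation:
t=0: input=3 -> V=0 FIRE
t=1: input=0 -> V=0
t=2: input=0 -> V=0
t=3: input=0 -> V=0
t=4: input=3 -> V=0 FIRE
t=5: input=0 -> V=0
t=6: input=3 -> V=0 FIRE
t=7: input=0 -> V=0
t=8: input=0 -> V=0
t=9: input=4 -> V=0 FIRE
t=10: input=0 -> V=0
t=11: input=2 -> V=12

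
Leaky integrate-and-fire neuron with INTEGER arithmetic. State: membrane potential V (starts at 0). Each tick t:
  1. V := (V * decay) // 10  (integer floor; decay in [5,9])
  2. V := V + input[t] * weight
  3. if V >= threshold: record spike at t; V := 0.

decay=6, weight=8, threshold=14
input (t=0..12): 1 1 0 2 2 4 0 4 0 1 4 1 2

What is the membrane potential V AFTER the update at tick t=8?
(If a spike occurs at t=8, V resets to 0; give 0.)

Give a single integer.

Answer: 0

Derivation:
t=0: input=1 -> V=8
t=1: input=1 -> V=12
t=2: input=0 -> V=7
t=3: input=2 -> V=0 FIRE
t=4: input=2 -> V=0 FIRE
t=5: input=4 -> V=0 FIRE
t=6: input=0 -> V=0
t=7: input=4 -> V=0 FIRE
t=8: input=0 -> V=0
t=9: input=1 -> V=8
t=10: input=4 -> V=0 FIRE
t=11: input=1 -> V=8
t=12: input=2 -> V=0 FIRE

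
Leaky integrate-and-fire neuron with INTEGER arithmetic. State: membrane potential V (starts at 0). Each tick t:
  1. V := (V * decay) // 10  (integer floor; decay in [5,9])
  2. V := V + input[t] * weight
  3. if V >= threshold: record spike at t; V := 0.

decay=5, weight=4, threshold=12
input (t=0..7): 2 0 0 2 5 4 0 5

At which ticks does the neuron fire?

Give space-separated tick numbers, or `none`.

Answer: 4 5 7

Derivation:
t=0: input=2 -> V=8
t=1: input=0 -> V=4
t=2: input=0 -> V=2
t=3: input=2 -> V=9
t=4: input=5 -> V=0 FIRE
t=5: input=4 -> V=0 FIRE
t=6: input=0 -> V=0
t=7: input=5 -> V=0 FIRE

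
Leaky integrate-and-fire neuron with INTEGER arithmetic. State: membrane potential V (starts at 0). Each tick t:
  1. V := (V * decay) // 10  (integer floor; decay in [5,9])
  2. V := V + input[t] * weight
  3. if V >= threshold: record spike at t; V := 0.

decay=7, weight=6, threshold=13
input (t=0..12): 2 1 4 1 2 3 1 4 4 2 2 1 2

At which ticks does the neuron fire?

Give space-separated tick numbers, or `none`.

t=0: input=2 -> V=12
t=1: input=1 -> V=0 FIRE
t=2: input=4 -> V=0 FIRE
t=3: input=1 -> V=6
t=4: input=2 -> V=0 FIRE
t=5: input=3 -> V=0 FIRE
t=6: input=1 -> V=6
t=7: input=4 -> V=0 FIRE
t=8: input=4 -> V=0 FIRE
t=9: input=2 -> V=12
t=10: input=2 -> V=0 FIRE
t=11: input=1 -> V=6
t=12: input=2 -> V=0 FIRE

Answer: 1 2 4 5 7 8 10 12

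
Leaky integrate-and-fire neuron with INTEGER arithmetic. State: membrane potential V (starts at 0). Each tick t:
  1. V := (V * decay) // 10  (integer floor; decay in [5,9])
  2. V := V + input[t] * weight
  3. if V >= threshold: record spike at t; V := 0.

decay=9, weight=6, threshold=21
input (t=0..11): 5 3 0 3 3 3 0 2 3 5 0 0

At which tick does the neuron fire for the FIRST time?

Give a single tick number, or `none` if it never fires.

Answer: 0

Derivation:
t=0: input=5 -> V=0 FIRE
t=1: input=3 -> V=18
t=2: input=0 -> V=16
t=3: input=3 -> V=0 FIRE
t=4: input=3 -> V=18
t=5: input=3 -> V=0 FIRE
t=6: input=0 -> V=0
t=7: input=2 -> V=12
t=8: input=3 -> V=0 FIRE
t=9: input=5 -> V=0 FIRE
t=10: input=0 -> V=0
t=11: input=0 -> V=0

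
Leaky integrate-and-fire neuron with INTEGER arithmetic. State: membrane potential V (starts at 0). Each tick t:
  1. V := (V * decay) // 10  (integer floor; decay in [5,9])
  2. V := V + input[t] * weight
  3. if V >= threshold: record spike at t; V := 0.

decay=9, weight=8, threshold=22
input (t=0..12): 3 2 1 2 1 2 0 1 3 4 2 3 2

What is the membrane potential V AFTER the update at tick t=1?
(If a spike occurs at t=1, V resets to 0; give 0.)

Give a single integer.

Answer: 16

Derivation:
t=0: input=3 -> V=0 FIRE
t=1: input=2 -> V=16
t=2: input=1 -> V=0 FIRE
t=3: input=2 -> V=16
t=4: input=1 -> V=0 FIRE
t=5: input=2 -> V=16
t=6: input=0 -> V=14
t=7: input=1 -> V=20
t=8: input=3 -> V=0 FIRE
t=9: input=4 -> V=0 FIRE
t=10: input=2 -> V=16
t=11: input=3 -> V=0 FIRE
t=12: input=2 -> V=16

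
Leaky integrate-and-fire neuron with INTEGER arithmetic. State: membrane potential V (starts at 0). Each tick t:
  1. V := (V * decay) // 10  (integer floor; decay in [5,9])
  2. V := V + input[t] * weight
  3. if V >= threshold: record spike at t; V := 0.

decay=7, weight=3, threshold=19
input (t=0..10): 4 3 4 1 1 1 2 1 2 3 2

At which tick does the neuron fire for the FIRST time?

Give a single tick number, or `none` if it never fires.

t=0: input=4 -> V=12
t=1: input=3 -> V=17
t=2: input=4 -> V=0 FIRE
t=3: input=1 -> V=3
t=4: input=1 -> V=5
t=5: input=1 -> V=6
t=6: input=2 -> V=10
t=7: input=1 -> V=10
t=8: input=2 -> V=13
t=9: input=3 -> V=18
t=10: input=2 -> V=18

Answer: 2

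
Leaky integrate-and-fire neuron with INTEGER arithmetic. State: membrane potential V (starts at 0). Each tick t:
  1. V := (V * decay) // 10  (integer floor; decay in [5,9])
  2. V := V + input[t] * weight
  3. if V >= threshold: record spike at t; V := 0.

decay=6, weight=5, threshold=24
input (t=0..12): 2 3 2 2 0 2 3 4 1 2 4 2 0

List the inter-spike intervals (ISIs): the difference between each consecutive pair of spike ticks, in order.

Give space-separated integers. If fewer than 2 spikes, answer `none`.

Answer: 4

Derivation:
t=0: input=2 -> V=10
t=1: input=3 -> V=21
t=2: input=2 -> V=22
t=3: input=2 -> V=23
t=4: input=0 -> V=13
t=5: input=2 -> V=17
t=6: input=3 -> V=0 FIRE
t=7: input=4 -> V=20
t=8: input=1 -> V=17
t=9: input=2 -> V=20
t=10: input=4 -> V=0 FIRE
t=11: input=2 -> V=10
t=12: input=0 -> V=6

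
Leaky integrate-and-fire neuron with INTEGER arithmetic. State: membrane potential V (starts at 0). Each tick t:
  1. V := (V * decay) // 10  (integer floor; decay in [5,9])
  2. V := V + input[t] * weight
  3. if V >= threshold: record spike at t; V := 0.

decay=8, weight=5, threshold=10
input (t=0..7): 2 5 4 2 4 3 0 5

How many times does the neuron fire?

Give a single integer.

t=0: input=2 -> V=0 FIRE
t=1: input=5 -> V=0 FIRE
t=2: input=4 -> V=0 FIRE
t=3: input=2 -> V=0 FIRE
t=4: input=4 -> V=0 FIRE
t=5: input=3 -> V=0 FIRE
t=6: input=0 -> V=0
t=7: input=5 -> V=0 FIRE

Answer: 7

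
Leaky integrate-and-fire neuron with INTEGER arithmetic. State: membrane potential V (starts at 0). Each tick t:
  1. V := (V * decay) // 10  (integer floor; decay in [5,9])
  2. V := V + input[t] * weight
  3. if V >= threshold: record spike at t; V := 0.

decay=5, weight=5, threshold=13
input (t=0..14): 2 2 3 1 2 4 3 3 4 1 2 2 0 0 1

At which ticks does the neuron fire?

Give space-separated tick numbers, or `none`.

Answer: 1 2 5 6 7 8 11

Derivation:
t=0: input=2 -> V=10
t=1: input=2 -> V=0 FIRE
t=2: input=3 -> V=0 FIRE
t=3: input=1 -> V=5
t=4: input=2 -> V=12
t=5: input=4 -> V=0 FIRE
t=6: input=3 -> V=0 FIRE
t=7: input=3 -> V=0 FIRE
t=8: input=4 -> V=0 FIRE
t=9: input=1 -> V=5
t=10: input=2 -> V=12
t=11: input=2 -> V=0 FIRE
t=12: input=0 -> V=0
t=13: input=0 -> V=0
t=14: input=1 -> V=5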